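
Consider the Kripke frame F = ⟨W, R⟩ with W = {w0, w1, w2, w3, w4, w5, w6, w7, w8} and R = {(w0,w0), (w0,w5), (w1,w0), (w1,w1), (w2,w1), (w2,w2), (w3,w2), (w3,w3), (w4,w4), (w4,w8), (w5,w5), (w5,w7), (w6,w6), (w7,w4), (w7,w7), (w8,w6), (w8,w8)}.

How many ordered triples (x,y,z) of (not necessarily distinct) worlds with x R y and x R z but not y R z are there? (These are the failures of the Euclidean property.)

8

Enumerating: (w0,w5,w0), (w1,w0,w1), (w2,w1,w2), (w3,w2,w3), (w4,w8,w4), (w5,w7,w5), (w7,w4,w7), (w8,w6,w8).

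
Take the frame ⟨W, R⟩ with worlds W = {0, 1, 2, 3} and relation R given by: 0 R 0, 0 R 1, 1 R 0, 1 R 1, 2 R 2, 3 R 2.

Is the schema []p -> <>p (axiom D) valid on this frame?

Yes

Axiom D corresponds to the accessibility relation being serial.
Serial: yes — every world has a successor (e.g. 0 R 0).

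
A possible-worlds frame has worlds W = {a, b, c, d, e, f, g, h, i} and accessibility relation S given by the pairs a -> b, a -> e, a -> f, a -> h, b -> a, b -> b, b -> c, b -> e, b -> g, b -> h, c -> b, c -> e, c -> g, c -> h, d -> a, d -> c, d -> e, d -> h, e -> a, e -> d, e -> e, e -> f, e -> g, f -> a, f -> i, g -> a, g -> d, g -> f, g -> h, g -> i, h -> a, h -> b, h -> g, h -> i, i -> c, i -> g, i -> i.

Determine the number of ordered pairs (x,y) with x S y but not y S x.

16

Enumerating: (b,e), (b,g), (c,e), (c,g), (c,h), (d,a), (d,c), (d,h), (e,f), (e,g), (f,i), (g,a), (g,d), (g,f), (h,i), (i,c).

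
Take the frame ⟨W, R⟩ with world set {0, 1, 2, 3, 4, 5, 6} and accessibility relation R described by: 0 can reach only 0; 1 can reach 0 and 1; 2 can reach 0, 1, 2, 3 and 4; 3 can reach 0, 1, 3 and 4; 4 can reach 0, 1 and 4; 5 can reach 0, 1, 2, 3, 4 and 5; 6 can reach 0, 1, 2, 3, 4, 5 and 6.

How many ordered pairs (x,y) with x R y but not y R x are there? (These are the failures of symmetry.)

Enumerating: (1,0), (2,0), (2,1), (2,3), (2,4), (3,0), (3,1), (3,4), (4,0), (4,1), (5,0), (5,1), … and 9 more.
Total: 21.

21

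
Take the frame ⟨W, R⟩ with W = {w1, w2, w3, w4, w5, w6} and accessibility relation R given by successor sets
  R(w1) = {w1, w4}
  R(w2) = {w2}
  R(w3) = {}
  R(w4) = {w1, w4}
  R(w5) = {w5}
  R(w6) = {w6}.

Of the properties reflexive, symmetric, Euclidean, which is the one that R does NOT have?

Reflexive: no — w3 is not related to itself.
Symmetric: yes — every pair in R has its reverse in R.
Euclidean: yes — any two successors of a common world are R-related.
Only reflexive fails.

reflexive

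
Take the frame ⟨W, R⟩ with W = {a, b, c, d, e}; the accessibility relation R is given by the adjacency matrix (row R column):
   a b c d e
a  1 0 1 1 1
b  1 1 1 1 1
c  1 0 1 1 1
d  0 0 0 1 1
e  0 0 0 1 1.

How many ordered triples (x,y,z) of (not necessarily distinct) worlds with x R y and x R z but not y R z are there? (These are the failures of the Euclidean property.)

16

Enumerating: (a,d,a), (a,d,c), (a,e,a), (a,e,c), (b,a,b), (b,c,b), (b,d,a), (b,d,b), (b,d,c), (b,e,a), (b,e,b), (b,e,c), (c,d,a), (c,d,c), (c,e,a), (c,e,c).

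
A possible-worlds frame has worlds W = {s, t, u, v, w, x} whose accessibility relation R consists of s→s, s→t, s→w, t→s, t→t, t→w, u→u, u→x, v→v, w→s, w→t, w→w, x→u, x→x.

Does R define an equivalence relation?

Yes

Reflexive: yes — every world is R-related to itself.
Symmetric: yes — every pair in R has its reverse in R.
Transitive: yes — every two-step R-path is closed by a direct edge.
So R is an equivalence relation.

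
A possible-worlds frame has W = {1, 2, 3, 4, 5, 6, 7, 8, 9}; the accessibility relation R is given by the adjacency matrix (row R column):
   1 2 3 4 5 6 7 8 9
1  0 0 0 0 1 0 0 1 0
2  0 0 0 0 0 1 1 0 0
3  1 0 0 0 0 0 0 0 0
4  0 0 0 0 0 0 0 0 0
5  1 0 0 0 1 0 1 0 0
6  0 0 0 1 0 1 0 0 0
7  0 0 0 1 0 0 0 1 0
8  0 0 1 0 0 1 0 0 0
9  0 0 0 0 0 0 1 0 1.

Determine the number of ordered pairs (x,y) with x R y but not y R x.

11

Enumerating: (1,8), (2,6), (2,7), (3,1), (5,7), (6,4), (7,4), (7,8), (8,3), (8,6), (9,7).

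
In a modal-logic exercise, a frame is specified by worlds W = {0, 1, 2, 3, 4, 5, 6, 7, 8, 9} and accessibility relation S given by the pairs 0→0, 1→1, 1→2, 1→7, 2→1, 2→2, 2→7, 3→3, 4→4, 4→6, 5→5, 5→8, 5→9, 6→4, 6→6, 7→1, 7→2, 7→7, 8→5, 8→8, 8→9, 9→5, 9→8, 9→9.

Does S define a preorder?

Yes

Reflexive: yes — every world is S-related to itself.
Transitive: yes — every two-step S-path is closed by a direct edge.
So S is a preorder.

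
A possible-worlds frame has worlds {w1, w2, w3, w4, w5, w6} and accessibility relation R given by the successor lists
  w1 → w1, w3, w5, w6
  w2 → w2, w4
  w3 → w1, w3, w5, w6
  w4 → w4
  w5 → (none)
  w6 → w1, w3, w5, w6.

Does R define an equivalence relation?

No

Reflexive: no — w5 is not related to itself.
Symmetric: no — w1 R w5 but not w5 R w1.
Transitive: yes — every two-step R-path is closed by a direct edge.
So R is not an equivalence relation.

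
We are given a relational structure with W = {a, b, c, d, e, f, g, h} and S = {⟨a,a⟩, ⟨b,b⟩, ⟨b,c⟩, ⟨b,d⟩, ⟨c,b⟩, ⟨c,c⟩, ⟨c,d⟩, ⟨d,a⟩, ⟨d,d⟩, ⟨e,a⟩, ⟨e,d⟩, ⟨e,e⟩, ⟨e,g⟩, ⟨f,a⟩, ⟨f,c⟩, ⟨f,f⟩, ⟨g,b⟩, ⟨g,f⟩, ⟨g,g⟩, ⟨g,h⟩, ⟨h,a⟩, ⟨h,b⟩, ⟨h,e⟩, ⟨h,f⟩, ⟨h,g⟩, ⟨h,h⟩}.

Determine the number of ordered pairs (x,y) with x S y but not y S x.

14

Enumerating: (b,d), (c,d), (d,a), (e,a), (e,d), (e,g), (f,a), (f,c), (g,b), (g,f), (h,a), (h,b), (h,e), (h,f).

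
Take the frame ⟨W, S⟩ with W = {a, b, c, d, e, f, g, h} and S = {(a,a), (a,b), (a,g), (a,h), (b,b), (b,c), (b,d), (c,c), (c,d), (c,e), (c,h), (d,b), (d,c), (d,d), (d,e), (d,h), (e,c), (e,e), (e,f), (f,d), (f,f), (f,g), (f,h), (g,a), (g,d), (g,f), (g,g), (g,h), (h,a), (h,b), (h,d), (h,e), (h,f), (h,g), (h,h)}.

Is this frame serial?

Yes

Serial: yes — every world has a successor (e.g. a S a).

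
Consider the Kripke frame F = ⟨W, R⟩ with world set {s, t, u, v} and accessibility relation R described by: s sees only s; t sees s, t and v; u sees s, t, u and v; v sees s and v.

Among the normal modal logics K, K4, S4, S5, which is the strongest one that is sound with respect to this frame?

S4

Transitive (axiom 4): yes — every two-step R-path is closed by a direct edge.
Reflexive (axiom T): yes — every world is R-related to itself.
Euclidean (axiom 5): no — t R s and t R v, but not s R v.
So F validates K, K4, S4; S5 would additionally require R to be Euclidean. The strongest is S4.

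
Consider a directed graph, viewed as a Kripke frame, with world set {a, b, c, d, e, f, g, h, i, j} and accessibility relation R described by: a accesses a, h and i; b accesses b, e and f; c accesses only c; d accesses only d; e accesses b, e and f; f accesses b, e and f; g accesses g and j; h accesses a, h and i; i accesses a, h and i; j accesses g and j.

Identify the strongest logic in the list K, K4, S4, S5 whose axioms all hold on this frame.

S5

Transitive (axiom 4): yes — every two-step R-path is closed by a direct edge.
Reflexive (axiom T): yes — every world is R-related to itself.
Euclidean (axiom 5): yes — any two successors of a common world are R-related.
So F validates K, K4, S4, S5. The strongest is S5.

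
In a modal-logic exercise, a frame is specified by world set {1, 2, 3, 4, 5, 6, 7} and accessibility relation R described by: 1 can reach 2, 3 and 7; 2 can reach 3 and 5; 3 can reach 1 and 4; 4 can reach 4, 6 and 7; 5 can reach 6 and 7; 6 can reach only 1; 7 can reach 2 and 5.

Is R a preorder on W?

Reflexive: no — 1 is not related to itself.
Transitive: no — 1 R 2 and 2 R 5, but not 1 R 5.
So R is not a preorder.

No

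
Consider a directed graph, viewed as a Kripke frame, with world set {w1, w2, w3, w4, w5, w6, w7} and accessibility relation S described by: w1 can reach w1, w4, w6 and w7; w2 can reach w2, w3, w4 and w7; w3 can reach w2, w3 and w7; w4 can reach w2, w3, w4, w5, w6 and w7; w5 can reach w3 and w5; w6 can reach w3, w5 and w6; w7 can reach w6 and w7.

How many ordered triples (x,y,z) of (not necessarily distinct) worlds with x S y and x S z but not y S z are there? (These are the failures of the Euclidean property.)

33

Enumerating: (w1,w4,w1), (w1,w6,w1), (w1,w6,w4), (w1,w6,w7), (w1,w7,w1), (w1,w7,w4), (w2,w3,w4), (w2,w7,w2), (w2,w7,w3), (w2,w7,w4), (w3,w7,w2), (w3,w7,w3), … and 21 more.
Total: 33.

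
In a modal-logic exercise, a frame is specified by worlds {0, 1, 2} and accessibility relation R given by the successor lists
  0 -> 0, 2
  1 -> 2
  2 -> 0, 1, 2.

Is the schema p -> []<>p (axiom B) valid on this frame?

Yes

By correspondence theory, B is valid on a frame iff R is symmetric.
Symmetric: yes — every pair in R has its reverse in R.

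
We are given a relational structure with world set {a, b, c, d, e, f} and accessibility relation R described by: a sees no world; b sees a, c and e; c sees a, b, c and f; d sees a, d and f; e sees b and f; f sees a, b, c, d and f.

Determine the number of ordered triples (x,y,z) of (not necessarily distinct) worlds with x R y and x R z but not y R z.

29

Enumerating: (b,a,a), (b,a,c), (b,a,e), (b,c,e), (b,e,a), (b,e,c), (b,e,e), (c,a,a), (c,a,b), (c,a,c), (c,a,f), (c,b,b), … and 17 more.
Total: 29.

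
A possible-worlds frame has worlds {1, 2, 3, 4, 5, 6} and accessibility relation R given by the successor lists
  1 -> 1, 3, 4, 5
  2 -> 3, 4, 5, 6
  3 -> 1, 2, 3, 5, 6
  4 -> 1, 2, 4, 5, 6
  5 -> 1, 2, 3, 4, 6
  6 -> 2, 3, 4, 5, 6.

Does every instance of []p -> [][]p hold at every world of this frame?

The schema 4 characterises exactly the transitive frames.
Transitive: no — 1 R 3 and 3 R 2, but not 1 R 2.

No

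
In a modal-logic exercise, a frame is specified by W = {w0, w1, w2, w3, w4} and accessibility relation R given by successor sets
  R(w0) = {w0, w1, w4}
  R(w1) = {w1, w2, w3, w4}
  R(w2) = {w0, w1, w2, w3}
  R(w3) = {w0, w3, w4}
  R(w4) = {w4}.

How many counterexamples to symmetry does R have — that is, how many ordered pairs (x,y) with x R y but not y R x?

8

Enumerating: (w0,w1), (w0,w4), (w1,w3), (w1,w4), (w2,w0), (w2,w3), (w3,w0), (w3,w4).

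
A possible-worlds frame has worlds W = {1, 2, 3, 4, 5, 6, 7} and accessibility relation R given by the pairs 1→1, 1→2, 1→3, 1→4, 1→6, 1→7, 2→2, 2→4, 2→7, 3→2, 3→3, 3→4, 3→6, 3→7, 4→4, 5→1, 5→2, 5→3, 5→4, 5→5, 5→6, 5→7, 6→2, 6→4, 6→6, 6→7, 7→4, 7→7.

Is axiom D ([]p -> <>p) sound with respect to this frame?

Axiom D corresponds to the accessibility relation being serial.
Serial: yes — every world has a successor (e.g. 1 R 1).

Yes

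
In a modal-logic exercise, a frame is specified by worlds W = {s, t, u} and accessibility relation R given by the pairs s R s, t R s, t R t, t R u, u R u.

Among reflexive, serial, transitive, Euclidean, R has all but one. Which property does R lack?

Reflexive: yes — every world is R-related to itself.
Serial: yes — every world has a successor (e.g. s R s).
Transitive: yes — every two-step R-path is closed by a direct edge.
Euclidean: no — t R s and t R u, but not s R u.
Only Euclidean fails.

Euclidean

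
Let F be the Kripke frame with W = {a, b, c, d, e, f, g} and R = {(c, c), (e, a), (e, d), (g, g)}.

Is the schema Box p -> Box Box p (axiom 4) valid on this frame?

The schema 4 characterises exactly the transitive frames.
Transitive: yes — every two-step R-path is closed by a direct edge.

Yes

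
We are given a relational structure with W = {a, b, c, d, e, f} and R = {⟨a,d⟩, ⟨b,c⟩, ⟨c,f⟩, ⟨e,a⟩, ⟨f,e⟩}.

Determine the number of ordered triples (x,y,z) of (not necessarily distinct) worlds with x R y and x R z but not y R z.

5

Enumerating: (a,d,d), (b,c,c), (c,f,f), (e,a,a), (f,e,e).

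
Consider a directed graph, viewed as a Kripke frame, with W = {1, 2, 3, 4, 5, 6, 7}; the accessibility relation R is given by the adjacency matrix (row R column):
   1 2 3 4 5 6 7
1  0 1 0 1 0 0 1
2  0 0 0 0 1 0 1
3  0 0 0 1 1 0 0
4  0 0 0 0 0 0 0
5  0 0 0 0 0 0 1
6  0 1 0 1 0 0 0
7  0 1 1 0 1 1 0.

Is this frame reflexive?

No

Reflexive: no — 1 is not related to itself.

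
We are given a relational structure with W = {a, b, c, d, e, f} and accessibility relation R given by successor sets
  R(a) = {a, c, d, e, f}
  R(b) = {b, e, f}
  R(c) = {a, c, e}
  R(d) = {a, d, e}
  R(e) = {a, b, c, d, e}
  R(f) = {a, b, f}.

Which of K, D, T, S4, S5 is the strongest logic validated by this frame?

Serial (axiom D): yes — every world has a successor (e.g. a R a).
Reflexive (axiom T): yes — every world is R-related to itself.
Transitive (axiom 4): no — a R e and e R b, but not a R b.
Euclidean (axiom 5): no — a R c and a R d, but not c R d.
So F validates K, D, T; S4 would additionally require R to be transitive. The strongest is T.

T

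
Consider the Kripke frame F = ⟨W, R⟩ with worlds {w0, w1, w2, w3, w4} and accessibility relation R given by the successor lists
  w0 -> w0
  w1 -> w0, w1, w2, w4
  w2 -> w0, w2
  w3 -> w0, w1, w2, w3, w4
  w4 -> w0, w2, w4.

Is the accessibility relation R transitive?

Transitive: yes — every two-step R-path is closed by a direct edge.

Yes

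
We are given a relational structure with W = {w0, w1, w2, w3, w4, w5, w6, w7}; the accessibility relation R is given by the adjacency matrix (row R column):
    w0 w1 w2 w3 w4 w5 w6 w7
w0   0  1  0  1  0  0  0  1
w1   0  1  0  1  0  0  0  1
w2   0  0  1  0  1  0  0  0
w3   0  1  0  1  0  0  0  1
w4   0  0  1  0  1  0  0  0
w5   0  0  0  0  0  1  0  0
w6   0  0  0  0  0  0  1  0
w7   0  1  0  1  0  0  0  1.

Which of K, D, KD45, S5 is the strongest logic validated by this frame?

Serial (axiom D): yes — every world has a successor (e.g. w0 R w1).
Euclidean (axiom 5): yes — any two successors of a common world are R-related.
Transitive (axiom 4): yes — every two-step R-path is closed by a direct edge.
Reflexive (axiom T): no — w0 is not related to itself.
So F validates K, D, KD45; S5 would additionally require R to be reflexive. The strongest is KD45.

KD45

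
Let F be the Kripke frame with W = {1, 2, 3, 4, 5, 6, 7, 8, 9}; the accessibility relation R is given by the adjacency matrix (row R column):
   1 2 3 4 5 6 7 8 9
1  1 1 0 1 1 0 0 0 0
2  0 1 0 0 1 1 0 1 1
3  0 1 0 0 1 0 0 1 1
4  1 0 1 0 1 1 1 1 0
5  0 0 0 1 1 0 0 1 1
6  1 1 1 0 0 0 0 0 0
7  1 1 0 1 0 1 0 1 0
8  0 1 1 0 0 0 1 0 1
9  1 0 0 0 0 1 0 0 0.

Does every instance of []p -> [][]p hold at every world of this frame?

Axiom 4 corresponds to the accessibility relation being transitive.
Transitive: no — 1 R 2 and 2 R 6, but not 1 R 6.

No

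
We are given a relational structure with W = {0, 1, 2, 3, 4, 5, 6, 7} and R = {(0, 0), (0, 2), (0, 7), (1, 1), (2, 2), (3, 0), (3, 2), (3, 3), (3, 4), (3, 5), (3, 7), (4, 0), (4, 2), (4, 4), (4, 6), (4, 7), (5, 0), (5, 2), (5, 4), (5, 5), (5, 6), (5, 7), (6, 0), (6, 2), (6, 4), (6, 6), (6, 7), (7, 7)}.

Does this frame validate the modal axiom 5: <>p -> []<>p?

No

Axiom 5 corresponds to the accessibility relation being Euclidean.
Euclidean: no — 0 R 2 and 0 R 7, but not 2 R 7.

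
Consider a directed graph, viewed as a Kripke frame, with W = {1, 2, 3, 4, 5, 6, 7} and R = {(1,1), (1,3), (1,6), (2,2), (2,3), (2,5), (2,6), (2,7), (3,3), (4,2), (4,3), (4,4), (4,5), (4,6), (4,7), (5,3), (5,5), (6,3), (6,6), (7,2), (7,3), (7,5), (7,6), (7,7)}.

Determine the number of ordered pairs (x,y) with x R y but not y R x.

15

Enumerating: (1,3), (1,6), (2,3), (2,5), (2,6), (4,2), (4,3), (4,5), (4,6), (4,7), (5,3), (6,3), (7,3), (7,5), (7,6).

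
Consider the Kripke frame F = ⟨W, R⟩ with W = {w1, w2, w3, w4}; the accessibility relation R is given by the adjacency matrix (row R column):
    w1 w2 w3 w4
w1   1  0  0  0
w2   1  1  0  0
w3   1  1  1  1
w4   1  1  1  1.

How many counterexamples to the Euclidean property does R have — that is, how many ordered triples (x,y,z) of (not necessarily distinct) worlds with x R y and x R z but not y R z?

Enumerating: (w2,w1,w2), (w3,w1,w2), (w3,w1,w3), (w3,w1,w4), (w3,w2,w3), (w3,w2,w4), (w4,w1,w2), (w4,w1,w3), (w4,w1,w4), (w4,w2,w3), (w4,w2,w4).

11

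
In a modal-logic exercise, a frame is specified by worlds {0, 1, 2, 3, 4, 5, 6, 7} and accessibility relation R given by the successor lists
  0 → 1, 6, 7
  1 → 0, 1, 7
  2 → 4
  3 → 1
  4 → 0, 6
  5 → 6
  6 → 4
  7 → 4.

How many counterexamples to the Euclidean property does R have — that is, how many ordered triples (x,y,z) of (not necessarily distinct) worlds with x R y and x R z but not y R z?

18

Enumerating: (0,1,6), (0,6,1), (0,6,6), (0,6,7), (0,7,1), (0,7,6), (0,7,7), (1,0,0), (1,7,0), (1,7,1), (1,7,7), (2,4,4), (4,0,0), (4,6,0), (4,6,6), (5,6,6), (6,4,4), (7,4,4).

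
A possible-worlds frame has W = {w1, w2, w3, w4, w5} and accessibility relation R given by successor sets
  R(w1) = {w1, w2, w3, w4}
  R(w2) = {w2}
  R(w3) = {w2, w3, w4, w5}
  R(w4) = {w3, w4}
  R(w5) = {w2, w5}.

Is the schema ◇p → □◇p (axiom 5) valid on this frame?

No

Axiom 5 corresponds to the accessibility relation being Euclidean.
Euclidean: no — w1 R w2 and w1 R w3, but not w2 R w3.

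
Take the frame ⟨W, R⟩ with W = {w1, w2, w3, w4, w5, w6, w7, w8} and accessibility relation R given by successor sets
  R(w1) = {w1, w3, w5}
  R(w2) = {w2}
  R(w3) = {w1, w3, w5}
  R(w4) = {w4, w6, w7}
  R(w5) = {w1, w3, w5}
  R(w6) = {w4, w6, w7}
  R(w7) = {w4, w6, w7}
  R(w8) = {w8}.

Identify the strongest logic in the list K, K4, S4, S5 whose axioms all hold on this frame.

S5

Transitive (axiom 4): yes — every two-step R-path is closed by a direct edge.
Reflexive (axiom T): yes — every world is R-related to itself.
Euclidean (axiom 5): yes — any two successors of a common world are R-related.
So F validates K, K4, S4, S5. The strongest is S5.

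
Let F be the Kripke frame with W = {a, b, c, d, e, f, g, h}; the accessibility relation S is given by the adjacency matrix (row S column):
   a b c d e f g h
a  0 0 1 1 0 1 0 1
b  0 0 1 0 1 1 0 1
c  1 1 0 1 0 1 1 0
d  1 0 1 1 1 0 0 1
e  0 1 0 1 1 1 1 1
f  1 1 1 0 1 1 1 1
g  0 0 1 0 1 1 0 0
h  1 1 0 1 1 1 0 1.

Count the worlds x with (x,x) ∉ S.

Enumerating: a, b, c, g.

4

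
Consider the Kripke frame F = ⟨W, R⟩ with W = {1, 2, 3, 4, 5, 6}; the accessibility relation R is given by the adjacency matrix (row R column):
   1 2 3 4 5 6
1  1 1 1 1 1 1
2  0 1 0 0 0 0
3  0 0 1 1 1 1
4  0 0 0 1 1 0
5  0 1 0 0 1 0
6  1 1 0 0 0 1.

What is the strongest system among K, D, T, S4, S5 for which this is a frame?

Serial (axiom D): yes — every world has a successor (e.g. 1 R 1).
Reflexive (axiom T): yes — every world is R-related to itself.
Transitive (axiom 4): no — 3 R 5 and 5 R 2, but not 3 R 2.
Euclidean (axiom 5): no — 1 R 2 and 1 R 3, but not 2 R 3.
So F validates K, D, T; S4 would additionally require R to be transitive. The strongest is T.

T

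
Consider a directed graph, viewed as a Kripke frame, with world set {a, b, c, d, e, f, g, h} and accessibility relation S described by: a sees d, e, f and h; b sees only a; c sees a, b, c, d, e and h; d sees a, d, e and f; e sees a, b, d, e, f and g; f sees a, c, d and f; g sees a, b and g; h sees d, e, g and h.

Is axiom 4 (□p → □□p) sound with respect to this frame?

No

Axiom 4 corresponds to the accessibility relation being transitive.
Transitive: no — a S e and e S b, but not a S b.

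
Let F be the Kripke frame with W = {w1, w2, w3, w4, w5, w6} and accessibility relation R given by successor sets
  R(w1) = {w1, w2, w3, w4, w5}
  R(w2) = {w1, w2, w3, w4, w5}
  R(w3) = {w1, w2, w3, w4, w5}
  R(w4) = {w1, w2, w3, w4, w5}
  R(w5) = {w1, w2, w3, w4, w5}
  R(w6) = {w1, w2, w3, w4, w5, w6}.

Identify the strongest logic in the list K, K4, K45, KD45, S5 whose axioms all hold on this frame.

K4

Transitive (axiom 4): yes — every two-step R-path is closed by a direct edge.
Euclidean (axiom 5): no — w6 R w1 and w6 R w6, but not w1 R w6.
Serial (axiom D): yes — every world has a successor (e.g. w1 R w1).
Reflexive (axiom T): yes — every world is R-related to itself.
So F validates K, K4; K45 would additionally require R to be Euclidean. The strongest is K4.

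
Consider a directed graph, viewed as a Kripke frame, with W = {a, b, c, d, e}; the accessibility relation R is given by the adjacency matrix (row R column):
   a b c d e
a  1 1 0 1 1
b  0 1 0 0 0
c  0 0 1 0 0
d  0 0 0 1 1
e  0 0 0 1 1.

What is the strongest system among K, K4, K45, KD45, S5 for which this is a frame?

Transitive (axiom 4): yes — every two-step R-path is closed by a direct edge.
Euclidean (axiom 5): no — a R b and a R d, but not b R d.
Serial (axiom D): yes — every world has a successor (e.g. a R a).
Reflexive (axiom T): yes — every world is R-related to itself.
So F validates K, K4; K45 would additionally require R to be Euclidean. The strongest is K4.

K4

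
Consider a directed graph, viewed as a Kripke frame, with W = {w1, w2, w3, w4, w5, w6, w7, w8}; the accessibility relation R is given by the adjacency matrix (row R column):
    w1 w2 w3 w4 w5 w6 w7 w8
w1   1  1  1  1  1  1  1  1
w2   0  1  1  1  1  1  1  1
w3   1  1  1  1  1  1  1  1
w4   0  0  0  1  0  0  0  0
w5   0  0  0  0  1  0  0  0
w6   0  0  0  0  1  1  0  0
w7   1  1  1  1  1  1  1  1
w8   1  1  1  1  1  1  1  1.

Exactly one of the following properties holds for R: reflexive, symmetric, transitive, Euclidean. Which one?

reflexive

Reflexive: yes — every world is R-related to itself.
Symmetric: no — w1 R w2 but not w2 R w1.
Transitive: no — w2 R w3 and w3 R w1, but not w2 R w1.
Euclidean: no — w1 R w4 and w1 R w2, but not w4 R w2.
Only reflexive holds.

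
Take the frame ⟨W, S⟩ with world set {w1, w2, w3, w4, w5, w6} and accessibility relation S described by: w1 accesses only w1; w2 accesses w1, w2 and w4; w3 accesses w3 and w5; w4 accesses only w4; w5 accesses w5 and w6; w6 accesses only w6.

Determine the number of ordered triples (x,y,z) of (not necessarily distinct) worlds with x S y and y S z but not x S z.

Enumerating: (w3,w5,w6).

1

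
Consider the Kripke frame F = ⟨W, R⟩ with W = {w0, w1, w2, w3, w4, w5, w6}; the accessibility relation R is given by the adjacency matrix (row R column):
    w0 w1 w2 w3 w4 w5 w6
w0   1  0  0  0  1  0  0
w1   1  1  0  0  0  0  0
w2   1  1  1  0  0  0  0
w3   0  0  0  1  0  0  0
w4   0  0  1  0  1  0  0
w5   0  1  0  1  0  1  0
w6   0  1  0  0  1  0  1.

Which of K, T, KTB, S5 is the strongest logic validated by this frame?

T

Reflexive (axiom T): yes — every world is R-related to itself.
Symmetric (axiom B): no — w0 R w4 but not w4 R w0.
Euclidean (axiom 5): no — w2 R w0 and w2 R w1, but not w0 R w1.
So F validates K, T; KTB would additionally require R to be symmetric. The strongest is T.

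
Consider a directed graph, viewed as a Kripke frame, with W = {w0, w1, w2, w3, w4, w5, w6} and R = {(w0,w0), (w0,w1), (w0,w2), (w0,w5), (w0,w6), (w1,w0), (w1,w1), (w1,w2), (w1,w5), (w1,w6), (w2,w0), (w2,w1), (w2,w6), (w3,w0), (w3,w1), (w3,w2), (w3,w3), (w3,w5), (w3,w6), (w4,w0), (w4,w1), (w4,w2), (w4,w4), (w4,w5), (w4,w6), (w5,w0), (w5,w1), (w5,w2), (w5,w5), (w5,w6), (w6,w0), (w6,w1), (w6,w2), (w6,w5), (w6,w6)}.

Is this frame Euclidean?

Euclidean: no — w0 R w2 and w0 R w5, but not w2 R w5.

No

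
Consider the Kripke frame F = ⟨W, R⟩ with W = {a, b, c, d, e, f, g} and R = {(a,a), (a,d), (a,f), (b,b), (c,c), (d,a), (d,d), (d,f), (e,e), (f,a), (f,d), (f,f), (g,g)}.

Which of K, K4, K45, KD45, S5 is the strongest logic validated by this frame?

Transitive (axiom 4): yes — every two-step R-path is closed by a direct edge.
Euclidean (axiom 5): yes — any two successors of a common world are R-related.
Serial (axiom D): yes — every world has a successor (e.g. a R a).
Reflexive (axiom T): yes — every world is R-related to itself.
So F validates K, K4, K45, KD45, S5. The strongest is S5.

S5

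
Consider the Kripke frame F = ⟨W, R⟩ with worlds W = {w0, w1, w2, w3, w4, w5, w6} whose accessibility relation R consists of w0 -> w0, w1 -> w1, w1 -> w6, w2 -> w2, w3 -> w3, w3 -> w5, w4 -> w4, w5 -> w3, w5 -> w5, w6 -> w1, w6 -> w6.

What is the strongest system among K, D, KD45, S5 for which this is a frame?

Serial (axiom D): yes — every world has a successor (e.g. w0 R w0).
Euclidean (axiom 5): yes — any two successors of a common world are R-related.
Transitive (axiom 4): yes — every two-step R-path is closed by a direct edge.
Reflexive (axiom T): yes — every world is R-related to itself.
So F validates K, D, KD45, S5. The strongest is S5.

S5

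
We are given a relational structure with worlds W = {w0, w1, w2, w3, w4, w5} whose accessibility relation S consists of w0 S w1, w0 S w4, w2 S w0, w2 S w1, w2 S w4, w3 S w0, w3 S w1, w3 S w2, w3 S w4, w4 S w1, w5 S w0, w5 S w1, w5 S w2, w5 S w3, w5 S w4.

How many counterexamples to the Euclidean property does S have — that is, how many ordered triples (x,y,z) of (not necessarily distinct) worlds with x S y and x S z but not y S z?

35

Enumerating: (w0,w1,w1), (w0,w1,w4), (w0,w4,w4), (w2,w0,w0), (w2,w1,w0), (w2,w1,w1), (w2,w1,w4), (w2,w4,w0), (w2,w4,w4), (w3,w0,w0), (w3,w0,w2), (w3,w1,w0), … and 23 more.
Total: 35.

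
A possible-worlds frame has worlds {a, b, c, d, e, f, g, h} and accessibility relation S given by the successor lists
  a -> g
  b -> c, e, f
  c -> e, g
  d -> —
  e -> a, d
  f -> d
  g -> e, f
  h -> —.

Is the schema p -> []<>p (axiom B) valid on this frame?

Axiom B corresponds to the accessibility relation being symmetric.
Symmetric: no — a S g but not g S a.

No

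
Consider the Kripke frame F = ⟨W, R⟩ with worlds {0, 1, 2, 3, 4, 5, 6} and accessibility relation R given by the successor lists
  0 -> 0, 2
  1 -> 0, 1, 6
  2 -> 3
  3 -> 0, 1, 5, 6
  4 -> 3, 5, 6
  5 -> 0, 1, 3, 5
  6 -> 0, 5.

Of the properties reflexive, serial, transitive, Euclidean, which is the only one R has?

serial

Reflexive: no — 2 is not related to itself.
Serial: yes — every world has a successor (e.g. 0 R 0).
Transitive: no — 0 R 2 and 2 R 3, but not 0 R 3.
Euclidean: no — 1 R 0 and 1 R 6, but not 0 R 6.
Only serial holds.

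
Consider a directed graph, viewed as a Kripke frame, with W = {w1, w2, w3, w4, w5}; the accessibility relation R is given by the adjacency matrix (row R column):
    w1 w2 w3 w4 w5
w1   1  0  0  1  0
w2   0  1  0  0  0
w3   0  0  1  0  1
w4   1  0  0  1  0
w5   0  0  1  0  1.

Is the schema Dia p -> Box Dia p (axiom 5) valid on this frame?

Yes

The schema 5 characterises exactly the Euclidean frames.
Euclidean: yes — any two successors of a common world are R-related.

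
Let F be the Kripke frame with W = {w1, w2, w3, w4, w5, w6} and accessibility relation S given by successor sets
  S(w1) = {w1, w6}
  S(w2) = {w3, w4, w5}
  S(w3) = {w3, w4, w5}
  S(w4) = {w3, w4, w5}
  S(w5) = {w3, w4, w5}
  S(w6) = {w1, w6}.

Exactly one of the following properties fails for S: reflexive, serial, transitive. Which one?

Reflexive: no — w2 is not related to itself.
Serial: yes — every world has a successor (e.g. w1 S w1).
Transitive: yes — every two-step S-path is closed by a direct edge.
Only reflexive fails.

reflexive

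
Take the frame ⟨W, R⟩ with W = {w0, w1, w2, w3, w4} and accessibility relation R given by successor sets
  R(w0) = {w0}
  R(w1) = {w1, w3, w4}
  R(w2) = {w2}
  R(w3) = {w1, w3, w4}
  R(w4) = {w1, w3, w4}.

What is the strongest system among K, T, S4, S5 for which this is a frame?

S5

Reflexive (axiom T): yes — every world is R-related to itself.
Transitive (axiom 4): yes — every two-step R-path is closed by a direct edge.
Euclidean (axiom 5): yes — any two successors of a common world are R-related.
So F validates K, T, S4, S5. The strongest is S5.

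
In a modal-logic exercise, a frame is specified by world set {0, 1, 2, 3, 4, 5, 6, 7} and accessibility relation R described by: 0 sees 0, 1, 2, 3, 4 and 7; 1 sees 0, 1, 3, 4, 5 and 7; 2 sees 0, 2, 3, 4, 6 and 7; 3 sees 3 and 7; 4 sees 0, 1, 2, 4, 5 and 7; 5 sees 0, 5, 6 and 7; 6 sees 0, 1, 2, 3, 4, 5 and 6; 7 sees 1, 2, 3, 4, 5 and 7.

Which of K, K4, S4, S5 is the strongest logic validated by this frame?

Transitive (axiom 4): no — 0 R 1 and 1 R 5, but not 0 R 5.
Reflexive (axiom T): yes — every world is R-related to itself.
Euclidean (axiom 5): no — 0 R 1 and 0 R 2, but not 1 R 2.
So F validates K; K4 would additionally require R to be transitive. The strongest is K.

K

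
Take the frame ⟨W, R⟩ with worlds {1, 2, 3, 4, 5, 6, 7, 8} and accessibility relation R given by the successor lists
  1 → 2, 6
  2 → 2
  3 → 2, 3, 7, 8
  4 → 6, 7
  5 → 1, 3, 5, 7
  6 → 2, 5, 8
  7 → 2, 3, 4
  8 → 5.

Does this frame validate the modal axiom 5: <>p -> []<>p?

No

By correspondence theory, 5 is valid on a frame iff R is Euclidean.
Euclidean: no — 1 R 2 and 1 R 6, but not 2 R 6.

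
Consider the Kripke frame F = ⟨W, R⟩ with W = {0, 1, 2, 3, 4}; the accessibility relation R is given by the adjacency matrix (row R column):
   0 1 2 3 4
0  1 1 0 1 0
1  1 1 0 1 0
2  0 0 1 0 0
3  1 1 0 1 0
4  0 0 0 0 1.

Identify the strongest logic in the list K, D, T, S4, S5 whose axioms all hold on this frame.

Serial (axiom D): yes — every world has a successor (e.g. 0 R 0).
Reflexive (axiom T): yes — every world is R-related to itself.
Transitive (axiom 4): yes — every two-step R-path is closed by a direct edge.
Euclidean (axiom 5): yes — any two successors of a common world are R-related.
So F validates K, D, T, S4, S5. The strongest is S5.

S5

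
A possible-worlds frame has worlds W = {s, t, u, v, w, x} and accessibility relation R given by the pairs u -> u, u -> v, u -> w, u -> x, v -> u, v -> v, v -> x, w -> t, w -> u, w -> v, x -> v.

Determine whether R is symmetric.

No

Symmetric: no — u R x but not x R u.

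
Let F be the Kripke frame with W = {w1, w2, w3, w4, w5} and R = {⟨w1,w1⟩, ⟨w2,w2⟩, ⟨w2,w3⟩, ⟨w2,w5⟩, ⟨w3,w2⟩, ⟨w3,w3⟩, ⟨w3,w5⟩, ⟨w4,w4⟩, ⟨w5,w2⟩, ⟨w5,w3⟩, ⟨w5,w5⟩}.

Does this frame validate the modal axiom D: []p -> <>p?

Axiom D corresponds to the accessibility relation being serial.
Serial: yes — every world has a successor (e.g. w1 R w1).

Yes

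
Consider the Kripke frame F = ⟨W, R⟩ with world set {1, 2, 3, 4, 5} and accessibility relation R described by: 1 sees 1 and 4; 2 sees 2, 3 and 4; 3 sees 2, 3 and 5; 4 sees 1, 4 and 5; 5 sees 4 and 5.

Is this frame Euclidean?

Euclidean: no — 2 R 3 and 2 R 4, but not 3 R 4.

No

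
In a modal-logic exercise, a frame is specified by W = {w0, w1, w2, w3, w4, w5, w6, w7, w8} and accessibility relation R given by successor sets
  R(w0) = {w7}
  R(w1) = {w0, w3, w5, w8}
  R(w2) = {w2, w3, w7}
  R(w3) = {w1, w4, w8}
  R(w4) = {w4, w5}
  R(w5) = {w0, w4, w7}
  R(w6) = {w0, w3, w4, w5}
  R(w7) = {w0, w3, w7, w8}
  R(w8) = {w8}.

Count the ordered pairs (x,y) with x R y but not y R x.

Enumerating: (w1,w0), (w1,w5), (w1,w8), (w2,w3), (w2,w7), (w3,w4), (w3,w8), (w5,w0), (w5,w7), (w6,w0), (w6,w3), (w6,w4), (w6,w5), (w7,w3), (w7,w8).

15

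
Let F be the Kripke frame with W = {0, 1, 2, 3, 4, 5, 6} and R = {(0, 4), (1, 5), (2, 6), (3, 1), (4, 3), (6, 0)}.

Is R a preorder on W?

No

Reflexive: no — 0 is not related to itself.
Transitive: no — 0 R 4 and 4 R 3, but not 0 R 3.
So R is not a preorder.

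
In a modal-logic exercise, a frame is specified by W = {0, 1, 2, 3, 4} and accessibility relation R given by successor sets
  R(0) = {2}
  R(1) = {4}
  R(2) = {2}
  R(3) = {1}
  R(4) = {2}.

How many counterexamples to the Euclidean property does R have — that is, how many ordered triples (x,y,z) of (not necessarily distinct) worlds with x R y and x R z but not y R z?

Enumerating: (1,4,4), (3,1,1).

2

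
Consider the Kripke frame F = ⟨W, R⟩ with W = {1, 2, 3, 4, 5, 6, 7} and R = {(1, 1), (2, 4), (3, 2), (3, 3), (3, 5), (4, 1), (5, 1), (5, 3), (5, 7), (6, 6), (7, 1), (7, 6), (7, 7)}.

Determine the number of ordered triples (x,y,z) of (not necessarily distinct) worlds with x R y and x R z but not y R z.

Enumerating: (2,4,4), (3,2,2), (3,2,3), (3,2,5), (3,5,2), (3,5,5), (5,1,3), (5,1,7), (5,3,1), (5,3,7), (5,7,3), (7,1,6), (7,1,7), (7,6,1), (7,6,7).

15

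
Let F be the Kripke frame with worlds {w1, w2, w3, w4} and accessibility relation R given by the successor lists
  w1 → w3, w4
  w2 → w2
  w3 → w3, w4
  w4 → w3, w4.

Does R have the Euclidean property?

Euclidean: yes — any two successors of a common world are R-related.

Yes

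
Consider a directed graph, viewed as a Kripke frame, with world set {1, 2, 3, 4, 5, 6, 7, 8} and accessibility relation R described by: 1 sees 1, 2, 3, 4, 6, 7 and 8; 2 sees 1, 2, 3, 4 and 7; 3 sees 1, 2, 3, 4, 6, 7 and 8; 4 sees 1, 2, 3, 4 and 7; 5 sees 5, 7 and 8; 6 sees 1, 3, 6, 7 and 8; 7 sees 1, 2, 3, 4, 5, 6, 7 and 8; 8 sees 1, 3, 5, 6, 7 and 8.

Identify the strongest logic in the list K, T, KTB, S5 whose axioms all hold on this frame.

Reflexive (axiom T): yes — every world is R-related to itself.
Symmetric (axiom B): yes — every pair in R has its reverse in R.
Euclidean (axiom 5): no — 1 R 2 and 1 R 6, but not 2 R 6.
So F validates K, T, KTB; S5 would additionally require R to be Euclidean. The strongest is KTB.

KTB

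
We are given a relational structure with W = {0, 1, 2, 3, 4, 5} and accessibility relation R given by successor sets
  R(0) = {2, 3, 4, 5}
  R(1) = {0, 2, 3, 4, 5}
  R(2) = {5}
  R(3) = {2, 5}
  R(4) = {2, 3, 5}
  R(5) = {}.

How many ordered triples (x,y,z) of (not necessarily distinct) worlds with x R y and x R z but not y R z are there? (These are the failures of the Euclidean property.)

35

Enumerating: (0,2,2), (0,2,3), (0,2,4), (0,3,3), (0,3,4), (0,4,4), (0,5,2), (0,5,3), (0,5,4), (0,5,5), (1,0,0), (1,2,0), … and 23 more.
Total: 35.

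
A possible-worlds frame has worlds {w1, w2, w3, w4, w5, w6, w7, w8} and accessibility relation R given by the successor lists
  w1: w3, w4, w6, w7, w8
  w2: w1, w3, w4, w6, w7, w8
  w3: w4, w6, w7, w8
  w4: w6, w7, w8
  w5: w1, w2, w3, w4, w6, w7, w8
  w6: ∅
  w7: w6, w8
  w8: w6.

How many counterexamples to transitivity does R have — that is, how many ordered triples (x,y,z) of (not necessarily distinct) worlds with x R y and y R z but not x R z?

R is transitive; there are no such tuples.

0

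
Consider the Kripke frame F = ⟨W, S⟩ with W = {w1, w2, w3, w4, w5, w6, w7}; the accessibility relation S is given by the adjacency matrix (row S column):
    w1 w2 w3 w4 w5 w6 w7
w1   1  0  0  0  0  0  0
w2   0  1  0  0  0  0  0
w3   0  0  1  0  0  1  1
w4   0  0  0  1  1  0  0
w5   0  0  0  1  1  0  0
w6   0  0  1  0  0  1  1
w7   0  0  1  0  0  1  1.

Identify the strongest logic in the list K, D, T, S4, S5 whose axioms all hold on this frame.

Serial (axiom D): yes — every world has a successor (e.g. w1 S w1).
Reflexive (axiom T): yes — every world is S-related to itself.
Transitive (axiom 4): yes — every two-step S-path is closed by a direct edge.
Euclidean (axiom 5): yes — any two successors of a common world are S-related.
So F validates K, D, T, S4, S5. The strongest is S5.

S5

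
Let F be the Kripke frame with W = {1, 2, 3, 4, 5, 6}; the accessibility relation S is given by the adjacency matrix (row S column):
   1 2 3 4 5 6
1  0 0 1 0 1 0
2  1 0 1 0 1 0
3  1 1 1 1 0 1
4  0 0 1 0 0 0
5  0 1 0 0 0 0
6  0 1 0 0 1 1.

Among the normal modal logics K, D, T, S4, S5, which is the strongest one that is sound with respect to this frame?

D

Serial (axiom D): yes — every world has a successor (e.g. 1 S 3).
Reflexive (axiom T): no — 1 is not related to itself.
Transitive (axiom 4): no — 1 S 3 and 3 S 2, but not 1 S 2.
Euclidean (axiom 5): no — 1 S 3 and 1 S 5, but not 3 S 5.
So F validates K, D; T would additionally require S to be reflexive. The strongest is D.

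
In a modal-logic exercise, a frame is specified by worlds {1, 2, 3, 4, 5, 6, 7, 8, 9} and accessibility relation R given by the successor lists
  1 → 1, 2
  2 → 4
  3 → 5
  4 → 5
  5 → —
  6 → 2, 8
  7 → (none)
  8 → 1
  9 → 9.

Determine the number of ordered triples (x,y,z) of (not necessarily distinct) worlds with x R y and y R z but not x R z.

Enumerating: (1,2,4), (2,4,5), (6,2,4), (6,8,1), (8,1,2).

5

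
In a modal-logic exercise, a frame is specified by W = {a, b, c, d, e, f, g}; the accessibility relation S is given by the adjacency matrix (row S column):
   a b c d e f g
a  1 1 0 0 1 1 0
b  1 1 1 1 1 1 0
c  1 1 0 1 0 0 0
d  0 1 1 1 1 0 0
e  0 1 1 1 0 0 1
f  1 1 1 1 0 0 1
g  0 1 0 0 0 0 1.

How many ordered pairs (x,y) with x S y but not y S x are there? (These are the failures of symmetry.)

8

Enumerating: (a,e), (c,a), (e,c), (e,g), (f,c), (f,d), (f,g), (g,b).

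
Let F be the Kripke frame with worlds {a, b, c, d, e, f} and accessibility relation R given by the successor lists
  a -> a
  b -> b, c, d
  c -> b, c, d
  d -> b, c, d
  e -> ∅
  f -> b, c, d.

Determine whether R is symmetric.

Symmetric: no — f R b but not b R f.

No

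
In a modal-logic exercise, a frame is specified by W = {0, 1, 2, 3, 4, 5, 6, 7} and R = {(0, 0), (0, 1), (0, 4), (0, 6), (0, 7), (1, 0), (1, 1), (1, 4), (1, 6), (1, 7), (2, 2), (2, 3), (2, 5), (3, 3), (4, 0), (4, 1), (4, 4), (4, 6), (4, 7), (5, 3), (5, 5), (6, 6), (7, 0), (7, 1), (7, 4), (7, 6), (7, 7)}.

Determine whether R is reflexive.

Reflexive: yes — every world is R-related to itself.

Yes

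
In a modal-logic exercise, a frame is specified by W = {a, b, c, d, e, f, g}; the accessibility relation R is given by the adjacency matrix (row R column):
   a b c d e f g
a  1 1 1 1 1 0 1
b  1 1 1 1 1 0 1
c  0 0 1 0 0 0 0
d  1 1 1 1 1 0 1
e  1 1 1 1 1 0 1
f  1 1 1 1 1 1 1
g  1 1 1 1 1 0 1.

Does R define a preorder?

Yes

Reflexive: yes — every world is R-related to itself.
Transitive: yes — every two-step R-path is closed by a direct edge.
So R is a preorder.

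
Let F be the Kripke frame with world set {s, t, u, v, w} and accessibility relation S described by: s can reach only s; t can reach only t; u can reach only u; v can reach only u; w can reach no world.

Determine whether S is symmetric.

No

Symmetric: no — v S u but not u S v.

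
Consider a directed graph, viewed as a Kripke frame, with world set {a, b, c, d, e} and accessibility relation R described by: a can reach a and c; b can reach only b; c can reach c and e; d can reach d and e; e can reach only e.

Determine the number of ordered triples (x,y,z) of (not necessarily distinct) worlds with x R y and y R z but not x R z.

Enumerating: (a,c,e).

1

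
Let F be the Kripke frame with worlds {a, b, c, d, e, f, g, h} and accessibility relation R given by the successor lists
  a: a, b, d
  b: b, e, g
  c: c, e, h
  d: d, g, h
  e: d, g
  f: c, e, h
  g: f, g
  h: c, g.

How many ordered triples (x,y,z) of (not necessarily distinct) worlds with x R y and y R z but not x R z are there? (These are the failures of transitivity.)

Enumerating: (a,b,e), (a,b,g), (a,d,g), (a,d,h), (b,e,d), (b,g,f), (c,e,d), (c,e,g), (c,h,g), (d,g,f), (d,h,c), (e,d,h), … and 10 more.
Total: 22.

22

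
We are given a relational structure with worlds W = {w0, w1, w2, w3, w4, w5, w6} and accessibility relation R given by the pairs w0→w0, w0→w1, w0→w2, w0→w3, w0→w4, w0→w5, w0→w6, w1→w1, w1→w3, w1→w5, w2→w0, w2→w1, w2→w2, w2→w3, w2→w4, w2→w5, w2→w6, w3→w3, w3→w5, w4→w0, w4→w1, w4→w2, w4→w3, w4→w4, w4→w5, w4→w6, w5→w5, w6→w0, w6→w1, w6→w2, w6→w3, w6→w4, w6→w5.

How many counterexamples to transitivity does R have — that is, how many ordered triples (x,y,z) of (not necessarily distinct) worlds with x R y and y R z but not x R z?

3

Enumerating: (w6,w0,w6), (w6,w2,w6), (w6,w4,w6).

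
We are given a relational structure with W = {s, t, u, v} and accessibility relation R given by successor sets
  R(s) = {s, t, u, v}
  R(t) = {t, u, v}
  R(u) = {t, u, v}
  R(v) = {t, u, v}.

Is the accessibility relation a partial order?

No

Reflexive: yes — every world is R-related to itself.
Transitive: yes — every two-step R-path is closed by a direct edge.
Antisymmetric: no — t R u and u R t with t ≠ u.
So R is not a partial order.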